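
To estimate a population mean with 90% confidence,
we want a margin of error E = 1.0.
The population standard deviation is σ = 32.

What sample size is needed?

Answer: n = 2771

Derivation:
z_0.05 = 1.645
n = (z×σ/E)² = (1.645×32/1.0)²
n = 2770.9696
Round up: n = 2771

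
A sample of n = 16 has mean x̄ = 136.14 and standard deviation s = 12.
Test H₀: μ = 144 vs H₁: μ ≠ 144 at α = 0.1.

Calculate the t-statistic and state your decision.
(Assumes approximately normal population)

df = n - 1 = 15
SE = s/√n = 12/√16 = 3.0000
t = (x̄ - μ₀)/SE = (136.14 - 144)/3.0000 = -2.6200
Critical value: t_{0.05,15} = ±1.753
p-value ≈ 0.0193
Decision: reject H₀

Answer: t = -2.6200, reject H₀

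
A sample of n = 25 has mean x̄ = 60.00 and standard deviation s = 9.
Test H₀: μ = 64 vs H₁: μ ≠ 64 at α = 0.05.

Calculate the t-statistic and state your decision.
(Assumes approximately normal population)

df = n - 1 = 24
SE = s/√n = 9/√25 = 1.8000
t = (x̄ - μ₀)/SE = (60.00 - 64)/1.8000 = -2.2222
Critical value: t_{0.025,24} = ±2.064
p-value ≈ 0.0359
Decision: reject H₀

Answer: t = -2.2222, reject H₀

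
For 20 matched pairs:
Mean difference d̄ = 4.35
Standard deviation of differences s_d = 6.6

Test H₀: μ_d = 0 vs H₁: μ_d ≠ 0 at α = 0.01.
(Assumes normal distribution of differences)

Answer: t = 2.9476, reject H₀

Derivation:
df = n - 1 = 19
SE = s_d/√n = 6.6/√20 = 1.4758
t = d̄/SE = 4.35/1.4758 = 2.9476
Critical value: t_{0.005,19} = ±2.861
p-value ≈ 0.0083
Decision: reject H₀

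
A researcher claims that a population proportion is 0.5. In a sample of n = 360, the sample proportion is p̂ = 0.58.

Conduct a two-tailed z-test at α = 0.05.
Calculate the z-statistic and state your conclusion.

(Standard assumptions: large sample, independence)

H₀: p = 0.5, H₁: p ≠ 0.5
Standard error: SE = √(p₀(1-p₀)/n) = √(0.5×0.5/360) = 0.026352
z-statistic: z = (p̂ - p₀)/SE = (0.58 - 0.5)/0.026352 = 3.0358
Critical value: z_0.025 = ±1.960
p-value = 0.0024
Decision: reject H₀ at α = 0.05

Answer: z = 3.0358, reject H₀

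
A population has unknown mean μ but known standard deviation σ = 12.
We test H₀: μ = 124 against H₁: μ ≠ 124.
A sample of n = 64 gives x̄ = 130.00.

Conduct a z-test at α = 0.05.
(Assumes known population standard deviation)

Answer: z = 4.0000, reject H₀

Derivation:
Standard error: SE = σ/√n = 12/√64 = 1.5000
z-statistic: z = (x̄ - μ₀)/SE = (130.00 - 124)/1.5000 = 4.0000
Critical value: ±1.960
p-value = 0.0001
Decision: reject H₀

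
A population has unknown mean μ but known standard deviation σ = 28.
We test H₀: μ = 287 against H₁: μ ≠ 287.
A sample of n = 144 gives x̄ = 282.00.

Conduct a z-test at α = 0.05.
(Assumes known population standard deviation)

Standard error: SE = σ/√n = 28/√144 = 2.3333
z-statistic: z = (x̄ - μ₀)/SE = (282.00 - 287)/2.3333 = -2.1429
Critical value: ±1.960
p-value = 0.0321
Decision: reject H₀

Answer: z = -2.1429, reject H₀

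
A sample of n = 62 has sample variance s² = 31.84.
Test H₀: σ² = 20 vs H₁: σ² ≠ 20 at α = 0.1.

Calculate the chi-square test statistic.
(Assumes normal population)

df = n - 1 = 61
χ² = (n-1)s²/σ₀² = 61×31.84/20 = 97.1120
Critical values: χ²_{0.95,61} = 44.038, χ²_{0.05,61} = 80.232
Rejection region: χ² < 44.038 or χ² > 80.232
Decision: reject H₀

Answer: χ² = 97.1120, reject H₀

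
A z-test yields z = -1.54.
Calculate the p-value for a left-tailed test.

Answer: p-value ≈ 0.0618

Derivation:
For z = -1.54:
p = P(Z < -1.54) = Φ(-1.54) = 0.0618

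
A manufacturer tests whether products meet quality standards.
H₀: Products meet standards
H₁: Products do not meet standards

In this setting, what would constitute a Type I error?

Answer: Rejecting good products that actually meet standards

Derivation:
Type I error: rejecting H₀ when it is actually true (false positive).
Type II error: failing to reject H₀ when H₁ is actually true (false negative).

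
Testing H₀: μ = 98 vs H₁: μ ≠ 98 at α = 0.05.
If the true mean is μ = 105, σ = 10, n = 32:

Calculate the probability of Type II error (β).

SE = σ/√n = 10/√32 = 1.7678
Critical values: μ₀ ± z_0.025×SE = 98 ± 1.960×1.7678
Acceptance region: (94.5351, 101.4649)
Under H₁ (μ = 105): z_high = (101.4649 - 105)/1.7678 = -1.9997, z_low = (94.5351 - 105)/1.7678 = -5.9197
β = P(not reject | H₁) = Φ(-1.9997) - Φ(-5.9197) ≈ 0.0228

Answer: β ≈ 0.0228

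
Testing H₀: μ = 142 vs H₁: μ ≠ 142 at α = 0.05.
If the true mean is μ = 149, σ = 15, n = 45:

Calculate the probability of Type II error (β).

Answer: β ≈ 0.1209

Derivation:
SE = σ/√n = 15/√45 = 2.2361
Critical values: μ₀ ± z_0.025×SE = 142 ± 1.960×2.2361
Acceptance region: (137.6172, 146.3828)
Under H₁ (μ = 149): z_high = (146.3828 - 149)/2.2361 = -1.1704, z_low = (137.6172 - 149)/2.2361 = -5.0905
β = P(not reject | H₁) = Φ(-1.1704) - Φ(-5.0905) ≈ 0.1209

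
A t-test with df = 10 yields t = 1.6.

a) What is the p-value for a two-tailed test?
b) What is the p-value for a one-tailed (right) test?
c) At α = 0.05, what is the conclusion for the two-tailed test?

Using t-distribution with df = 10:
a) Two-tailed: p = 2×P(T > 1.6) = 0.1407
b) One-tailed: p = P(T > 1.6) = 0.0703
c) 0.1407 ≥ 0.05, fail to reject H₀

Answer: a) 0.1407, b) 0.0703, c) fail to reject H₀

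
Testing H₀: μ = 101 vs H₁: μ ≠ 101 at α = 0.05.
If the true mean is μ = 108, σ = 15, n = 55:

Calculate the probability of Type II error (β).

SE = σ/√n = 15/√55 = 2.0226
Critical values: μ₀ ± z_0.025×SE = 101 ± 1.960×2.0226
Acceptance region: (97.0357, 104.9643)
Under H₁ (μ = 108): z_high = (104.9643 - 108)/2.0226 = -1.5009, z_low = (97.0357 - 108)/2.0226 = -5.4209
β = P(not reject | H₁) = Φ(-1.5009) - Φ(-5.4209) ≈ 0.0667

Answer: β ≈ 0.0667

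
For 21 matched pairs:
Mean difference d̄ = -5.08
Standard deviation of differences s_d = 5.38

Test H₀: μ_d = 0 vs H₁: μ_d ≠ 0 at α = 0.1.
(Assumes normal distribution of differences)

Answer: t = -4.3271, reject H₀

Derivation:
df = n - 1 = 20
SE = s_d/√n = 5.38/√21 = 1.1740
t = d̄/SE = -5.08/1.1740 = -4.3271
Critical value: t_{0.05,20} = ±1.725
p-value ≈ 0.0003
Decision: reject H₀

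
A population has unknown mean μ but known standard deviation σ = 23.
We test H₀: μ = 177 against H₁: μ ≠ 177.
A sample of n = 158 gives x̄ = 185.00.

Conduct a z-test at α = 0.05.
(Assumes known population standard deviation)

Answer: z = 4.3721, reject H₀

Derivation:
Standard error: SE = σ/√n = 23/√158 = 1.8298
z-statistic: z = (x̄ - μ₀)/SE = (185.00 - 177)/1.8298 = 4.3721
Critical value: ±1.960
p-value < 0.0001
Decision: reject H₀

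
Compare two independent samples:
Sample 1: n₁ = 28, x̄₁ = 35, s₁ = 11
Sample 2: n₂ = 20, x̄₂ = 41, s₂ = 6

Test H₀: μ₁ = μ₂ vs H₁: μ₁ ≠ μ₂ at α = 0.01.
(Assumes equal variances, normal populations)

Answer: t = -2.2113, fail to reject H₀

Derivation:
Pooled variance: s²_p = [27×11² + 19×6²]/(46) = 85.8913
s_p = 9.2678
SE = s_p×√(1/n₁ + 1/n₂) = 9.2678×√(1/28 + 1/20) = 2.7133
t = (x̄₁ - x̄₂)/SE = (35 - 41)/2.7133 = -2.2113
df = 46, t-critical = ±2.687
Decision: fail to reject H₀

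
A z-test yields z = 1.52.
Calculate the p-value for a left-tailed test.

For z = 1.52:
p = P(Z < 1.52) = Φ(1.52) = 0.9357

Answer: p-value ≈ 0.9357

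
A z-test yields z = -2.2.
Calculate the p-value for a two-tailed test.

Answer: p-value ≈ 0.0278

Derivation:
For z = -2.2:
p = 2×P(Z > |-2.2|) = 2×(1 - Φ(2.2)) = 0.0278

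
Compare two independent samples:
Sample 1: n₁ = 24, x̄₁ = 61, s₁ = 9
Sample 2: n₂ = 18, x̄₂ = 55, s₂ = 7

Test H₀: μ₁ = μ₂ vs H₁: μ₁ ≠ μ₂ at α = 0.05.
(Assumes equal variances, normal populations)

Pooled variance: s²_p = [23×9² + 17×7²]/(40) = 67.4000
s_p = 8.2098
SE = s_p×√(1/n₁ + 1/n₂) = 8.2098×√(1/24 + 1/18) = 2.5599
t = (x̄₁ - x̄₂)/SE = (61 - 55)/2.5599 = 2.3438
df = 40, t-critical = ±2.021
Decision: reject H₀

Answer: t = 2.3438, reject H₀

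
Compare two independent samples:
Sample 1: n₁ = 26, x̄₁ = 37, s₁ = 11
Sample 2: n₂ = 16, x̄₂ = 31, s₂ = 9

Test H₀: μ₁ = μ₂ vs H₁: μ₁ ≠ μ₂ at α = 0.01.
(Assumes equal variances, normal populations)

Answer: t = 1.8341, fail to reject H₀

Derivation:
Pooled variance: s²_p = [25×11² + 15×9²]/(40) = 106.0000
s_p = 10.2956
SE = s_p×√(1/n₁ + 1/n₂) = 10.2956×√(1/26 + 1/16) = 3.2714
t = (x̄₁ - x̄₂)/SE = (37 - 31)/3.2714 = 1.8341
df = 40, t-critical = ±2.704
Decision: fail to reject H₀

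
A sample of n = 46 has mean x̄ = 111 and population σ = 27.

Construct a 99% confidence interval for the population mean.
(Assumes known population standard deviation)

Answer: (100.7452, 121.2548)

Derivation:
Confidence level: 99%, α = 0.01
z_0.005 = 2.576
SE = σ/√n = 27/√46 = 3.9809
Margin of error = 2.576 × 3.9809 = 10.2548
CI: x̄ ± margin = 111 ± 10.2548
CI: (100.7452, 121.2548)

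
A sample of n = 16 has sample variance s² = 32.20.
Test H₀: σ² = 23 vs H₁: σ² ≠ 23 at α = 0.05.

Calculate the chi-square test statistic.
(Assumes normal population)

df = n - 1 = 15
χ² = (n-1)s²/σ₀² = 15×32.20/23 = 21.0000
Critical values: χ²_{0.975,15} = 6.262, χ²_{0.025,15} = 27.488
Rejection region: χ² < 6.262 or χ² > 27.488
Decision: fail to reject H₀

Answer: χ² = 21.0000, fail to reject H₀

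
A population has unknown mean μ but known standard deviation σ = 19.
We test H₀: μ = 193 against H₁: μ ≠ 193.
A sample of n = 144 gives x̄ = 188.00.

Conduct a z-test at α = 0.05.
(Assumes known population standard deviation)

Standard error: SE = σ/√n = 19/√144 = 1.5833
z-statistic: z = (x̄ - μ₀)/SE = (188.00 - 193)/1.5833 = -3.1580
Critical value: ±1.960
p-value = 0.0016
Decision: reject H₀

Answer: z = -3.1580, reject H₀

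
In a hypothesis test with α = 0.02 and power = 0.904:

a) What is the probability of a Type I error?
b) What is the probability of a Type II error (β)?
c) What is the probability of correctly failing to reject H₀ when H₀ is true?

a) Type I error probability = α = 0.02
b) Power = P(reject H₀ | H₁ true) = 1 - β = 0.904, so Type II error probability = β = 1 - Power = 0.096
c) P(fail to reject H₀ | H₀ true) = 1 - α = 0.98

Answer: a) 0.02, b) 0.096, c) 0.98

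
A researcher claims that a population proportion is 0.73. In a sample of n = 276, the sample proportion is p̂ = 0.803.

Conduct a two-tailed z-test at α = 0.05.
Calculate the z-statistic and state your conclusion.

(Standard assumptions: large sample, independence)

H₀: p = 0.73, H₁: p ≠ 0.73
Standard error: SE = √(p₀(1-p₀)/n) = √(0.73×0.27/276) = 0.026723
z-statistic: z = (p̂ - p₀)/SE = (0.803 - 0.73)/0.026723 = 2.7317
Critical value: z_0.025 = ±1.960
p-value = 0.0063
Decision: reject H₀ at α = 0.05

Answer: z = 2.7317, reject H₀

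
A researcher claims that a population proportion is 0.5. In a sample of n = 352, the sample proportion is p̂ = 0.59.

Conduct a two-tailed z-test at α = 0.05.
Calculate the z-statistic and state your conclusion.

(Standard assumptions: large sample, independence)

Answer: z = 3.3771, reject H₀

Derivation:
H₀: p = 0.5, H₁: p ≠ 0.5
Standard error: SE = √(p₀(1-p₀)/n) = √(0.5×0.5/352) = 0.026650
z-statistic: z = (p̂ - p₀)/SE = (0.59 - 0.5)/0.026650 = 3.3771
Critical value: z_0.025 = ±1.960
p-value = 0.0007
Decision: reject H₀ at α = 0.05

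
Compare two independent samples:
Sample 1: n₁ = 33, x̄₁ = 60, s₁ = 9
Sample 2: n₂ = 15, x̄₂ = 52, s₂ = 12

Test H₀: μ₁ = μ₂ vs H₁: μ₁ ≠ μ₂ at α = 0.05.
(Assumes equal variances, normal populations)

Pooled variance: s²_p = [32×9² + 14×12²]/(46) = 100.1739
s_p = 10.0087
SE = s_p×√(1/n₁ + 1/n₂) = 10.0087×√(1/33 + 1/15) = 3.1167
t = (x̄₁ - x̄₂)/SE = (60 - 52)/3.1167 = 2.5668
df = 46, t-critical = ±2.013
Decision: reject H₀

Answer: t = 2.5668, reject H₀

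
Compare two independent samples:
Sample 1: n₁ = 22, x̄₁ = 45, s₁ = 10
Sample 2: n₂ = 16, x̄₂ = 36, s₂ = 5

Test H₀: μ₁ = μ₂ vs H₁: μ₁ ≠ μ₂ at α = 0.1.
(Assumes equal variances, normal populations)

Pooled variance: s²_p = [21×10² + 15×5²]/(36) = 68.7500
s_p = 8.2916
SE = s_p×√(1/n₁ + 1/n₂) = 8.2916×√(1/22 + 1/16) = 2.7243
t = (x̄₁ - x̄₂)/SE = (45 - 36)/2.7243 = 3.3036
df = 36, t-critical = ±1.688
Decision: reject H₀

Answer: t = 3.3036, reject H₀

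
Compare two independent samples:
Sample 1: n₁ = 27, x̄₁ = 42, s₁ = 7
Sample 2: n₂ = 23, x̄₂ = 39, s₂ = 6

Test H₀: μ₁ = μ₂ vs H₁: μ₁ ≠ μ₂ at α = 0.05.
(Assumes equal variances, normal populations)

Answer: t = 1.6115, fail to reject H₀

Derivation:
Pooled variance: s²_p = [26×7² + 22×6²]/(48) = 43.0417
s_p = 6.5606
SE = s_p×√(1/n₁ + 1/n₂) = 6.5606×√(1/27 + 1/23) = 1.8616
t = (x̄₁ - x̄₂)/SE = (42 - 39)/1.8616 = 1.6115
df = 48, t-critical = ±2.011
Decision: fail to reject H₀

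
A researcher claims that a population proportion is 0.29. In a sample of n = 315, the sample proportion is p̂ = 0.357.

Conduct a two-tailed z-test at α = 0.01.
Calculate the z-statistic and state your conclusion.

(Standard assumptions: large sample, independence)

Answer: z = 2.6206, reject H₀

Derivation:
H₀: p = 0.29, H₁: p ≠ 0.29
Standard error: SE = √(p₀(1-p₀)/n) = √(0.29×0.71/315) = 0.025567
z-statistic: z = (p̂ - p₀)/SE = (0.357 - 0.29)/0.025567 = 2.6206
Critical value: z_0.005 = ±2.576
p-value = 0.0088
Decision: reject H₀ at α = 0.01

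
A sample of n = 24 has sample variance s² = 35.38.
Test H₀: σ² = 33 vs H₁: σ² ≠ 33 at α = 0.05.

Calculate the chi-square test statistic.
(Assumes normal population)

Answer: χ² = 24.6588, fail to reject H₀

Derivation:
df = n - 1 = 23
χ² = (n-1)s²/σ₀² = 23×35.38/33 = 24.6588
Critical values: χ²_{0.975,23} = 11.689, χ²_{0.025,23} = 38.076
Rejection region: χ² < 11.689 or χ² > 38.076
Decision: fail to reject H₀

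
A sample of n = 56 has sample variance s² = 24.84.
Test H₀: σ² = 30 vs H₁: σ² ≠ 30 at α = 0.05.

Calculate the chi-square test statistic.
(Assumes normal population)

Answer: χ² = 45.5400, fail to reject H₀

Derivation:
df = n - 1 = 55
χ² = (n-1)s²/σ₀² = 55×24.84/30 = 45.5400
Critical values: χ²_{0.975,55} = 36.398, χ²_{0.025,55} = 77.380
Rejection region: χ² < 36.398 or χ² > 77.380
Decision: fail to reject H₀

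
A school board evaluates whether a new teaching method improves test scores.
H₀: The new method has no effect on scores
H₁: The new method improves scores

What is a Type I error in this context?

Answer: Concluding the new method improves scores when it actually doesn't

Derivation:
Type I error (α): Rejecting H₀ when H₀ is true
Type II error (β): Failing to reject H₀ when H₁ is true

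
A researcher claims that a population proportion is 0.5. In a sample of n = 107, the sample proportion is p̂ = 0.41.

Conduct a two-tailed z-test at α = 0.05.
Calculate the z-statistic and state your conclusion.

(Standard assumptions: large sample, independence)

Answer: z = -1.8619, fail to reject H₀

Derivation:
H₀: p = 0.5, H₁: p ≠ 0.5
Standard error: SE = √(p₀(1-p₀)/n) = √(0.5×0.5/107) = 0.048337
z-statistic: z = (p̂ - p₀)/SE = (0.41 - 0.5)/0.048337 = -1.8619
Critical value: z_0.025 = ±1.960
p-value = 0.0626
Decision: fail to reject H₀ at α = 0.05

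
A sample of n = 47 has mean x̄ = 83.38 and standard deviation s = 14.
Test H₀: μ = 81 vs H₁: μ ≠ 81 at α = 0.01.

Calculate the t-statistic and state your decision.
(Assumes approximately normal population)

df = n - 1 = 46
SE = s/√n = 14/√47 = 2.0421
t = (x̄ - μ₀)/SE = (83.38 - 81)/2.0421 = 1.1655
Critical value: t_{0.005,46} = ±2.687
p-value ≈ 0.2498
Decision: fail to reject H₀

Answer: t = 1.1655, fail to reject H₀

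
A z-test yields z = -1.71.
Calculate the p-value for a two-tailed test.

Answer: p-value ≈ 0.0873

Derivation:
For z = -1.71:
p = 2×P(Z > |-1.71|) = 2×(1 - Φ(1.71)) = 0.0873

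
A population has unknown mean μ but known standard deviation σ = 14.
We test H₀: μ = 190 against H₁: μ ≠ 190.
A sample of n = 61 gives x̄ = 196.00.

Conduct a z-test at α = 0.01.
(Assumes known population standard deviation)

Answer: z = 3.3473, reject H₀

Derivation:
Standard error: SE = σ/√n = 14/√61 = 1.7925
z-statistic: z = (x̄ - μ₀)/SE = (196.00 - 190)/1.7925 = 3.3473
Critical value: ±2.576
p-value = 0.0008
Decision: reject H₀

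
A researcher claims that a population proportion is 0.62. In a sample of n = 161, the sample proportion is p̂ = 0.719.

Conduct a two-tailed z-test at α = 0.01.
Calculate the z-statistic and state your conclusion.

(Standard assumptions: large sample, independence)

H₀: p = 0.62, H₁: p ≠ 0.62
Standard error: SE = √(p₀(1-p₀)/n) = √(0.62×0.38/161) = 0.038254
z-statistic: z = (p̂ - p₀)/SE = (0.719 - 0.62)/0.038254 = 2.5880
Critical value: z_0.005 = ±2.576
p-value = 0.0097
Decision: reject H₀ at α = 0.01

Answer: z = 2.5880, reject H₀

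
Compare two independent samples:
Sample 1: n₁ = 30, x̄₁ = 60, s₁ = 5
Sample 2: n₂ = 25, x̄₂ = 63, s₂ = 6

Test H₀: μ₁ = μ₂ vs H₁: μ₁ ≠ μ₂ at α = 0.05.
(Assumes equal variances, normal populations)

Answer: t = -2.0232, reject H₀

Derivation:
Pooled variance: s²_p = [29×5² + 24×6²]/(53) = 29.9811
s_p = 5.4755
SE = s_p×√(1/n₁ + 1/n₂) = 5.4755×√(1/30 + 1/25) = 1.4828
t = (x̄₁ - x̄₂)/SE = (60 - 63)/1.4828 = -2.0232
df = 53, t-critical = ±2.006
Decision: reject H₀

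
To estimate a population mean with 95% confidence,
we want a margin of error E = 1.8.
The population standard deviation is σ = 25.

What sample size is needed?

Answer: n = 742

Derivation:
z_0.025 = 1.960
n = (z×σ/E)² = (1.960×25/1.8)²
n = 741.0494
Round up: n = 742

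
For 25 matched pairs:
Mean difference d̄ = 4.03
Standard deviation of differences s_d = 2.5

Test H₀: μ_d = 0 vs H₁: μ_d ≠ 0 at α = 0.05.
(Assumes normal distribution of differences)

Answer: t = 8.0600, reject H₀

Derivation:
df = n - 1 = 24
SE = s_d/√n = 2.5/√25 = 0.5000
t = d̄/SE = 4.03/0.5000 = 8.0600
Critical value: t_{0.025,24} = ±2.064
p-value < 0.0001
Decision: reject H₀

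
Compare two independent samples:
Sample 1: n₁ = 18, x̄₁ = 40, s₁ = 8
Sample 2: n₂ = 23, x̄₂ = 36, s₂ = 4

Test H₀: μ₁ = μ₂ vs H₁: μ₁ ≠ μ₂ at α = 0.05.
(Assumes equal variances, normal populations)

Answer: t = 2.0918, reject H₀

Derivation:
Pooled variance: s²_p = [17×8² + 22×4²]/(39) = 36.9231
s_p = 6.0764
SE = s_p×√(1/n₁ + 1/n₂) = 6.0764×√(1/18 + 1/23) = 1.9122
t = (x̄₁ - x̄₂)/SE = (40 - 36)/1.9122 = 2.0918
df = 39, t-critical = ±2.023
Decision: reject H₀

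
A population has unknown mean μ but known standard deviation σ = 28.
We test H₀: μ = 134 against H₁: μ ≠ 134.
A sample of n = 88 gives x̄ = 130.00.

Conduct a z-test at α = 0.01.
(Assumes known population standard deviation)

Answer: z = -1.3401, fail to reject H₀

Derivation:
Standard error: SE = σ/√n = 28/√88 = 2.9848
z-statistic: z = (x̄ - μ₀)/SE = (130.00 - 134)/2.9848 = -1.3401
Critical value: ±2.576
p-value = 0.1802
Decision: fail to reject H₀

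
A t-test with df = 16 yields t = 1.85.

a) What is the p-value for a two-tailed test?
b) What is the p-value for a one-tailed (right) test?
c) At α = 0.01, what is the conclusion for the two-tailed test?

Using t-distribution with df = 16:
a) Two-tailed: p = 2×P(T > 1.85) = 0.0829
b) One-tailed: p = P(T > 1.85) = 0.0414
c) 0.0829 ≥ 0.01, fail to reject H₀

Answer: a) 0.0829, b) 0.0414, c) fail to reject H₀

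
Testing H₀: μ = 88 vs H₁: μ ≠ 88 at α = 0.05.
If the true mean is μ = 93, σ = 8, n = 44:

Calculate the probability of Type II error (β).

SE = σ/√n = 8/√44 = 1.2060
Critical values: μ₀ ± z_0.025×SE = 88 ± 1.960×1.2060
Acceptance region: (85.6362, 90.3638)
Under H₁ (μ = 93): z_high = (90.3638 - 93)/1.2060 = -2.1859, z_low = (85.6362 - 93)/1.2060 = -6.1060
β = P(not reject | H₁) = Φ(-2.1859) - Φ(-6.1060) ≈ 0.0144

Answer: β ≈ 0.0144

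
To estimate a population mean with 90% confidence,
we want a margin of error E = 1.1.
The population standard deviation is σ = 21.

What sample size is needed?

Answer: n = 987

Derivation:
z_0.05 = 1.645
n = (z×σ/E)² = (1.645×21/1.1)²
n = 986.2455
Round up: n = 987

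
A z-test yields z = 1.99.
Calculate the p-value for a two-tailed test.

For z = 1.99:
p = 2×P(Z > |1.99|) = 2×(1 - Φ(1.99)) = 0.0466

Answer: p-value ≈ 0.0466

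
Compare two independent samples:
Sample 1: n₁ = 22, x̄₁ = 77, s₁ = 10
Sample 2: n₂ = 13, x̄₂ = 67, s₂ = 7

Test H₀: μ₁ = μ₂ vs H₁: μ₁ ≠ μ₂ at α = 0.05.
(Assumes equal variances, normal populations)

Pooled variance: s²_p = [21×10² + 12×7²]/(33) = 81.4545
s_p = 9.0252
SE = s_p×√(1/n₁ + 1/n₂) = 9.0252×√(1/22 + 1/13) = 3.1572
t = (x̄₁ - x̄₂)/SE = (77 - 67)/3.1572 = 3.1674
df = 33, t-critical = ±2.035
Decision: reject H₀

Answer: t = 3.1674, reject H₀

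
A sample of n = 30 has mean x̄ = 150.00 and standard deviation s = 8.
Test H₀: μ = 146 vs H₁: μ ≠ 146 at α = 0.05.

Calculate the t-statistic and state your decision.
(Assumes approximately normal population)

Answer: t = 2.7386, reject H₀

Derivation:
df = n - 1 = 29
SE = s/√n = 8/√30 = 1.4606
t = (x̄ - μ₀)/SE = (150.00 - 146)/1.4606 = 2.7386
Critical value: t_{0.025,29} = ±2.045
p-value ≈ 0.0104
Decision: reject H₀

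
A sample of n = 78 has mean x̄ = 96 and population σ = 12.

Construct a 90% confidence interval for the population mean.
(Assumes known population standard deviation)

Confidence level: 90%, α = 0.1
z_0.05 = 1.645
SE = σ/√n = 12/√78 = 1.3587
Margin of error = 1.645 × 1.3587 = 2.2351
CI: x̄ ± margin = 96 ± 2.2351
CI: (93.7649, 98.2351)

Answer: (93.7649, 98.2351)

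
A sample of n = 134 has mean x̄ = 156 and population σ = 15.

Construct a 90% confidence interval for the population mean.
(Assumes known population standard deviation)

Answer: (153.8684, 158.1316)

Derivation:
Confidence level: 90%, α = 0.1
z_0.05 = 1.645
SE = σ/√n = 15/√134 = 1.2958
Margin of error = 1.645 × 1.2958 = 2.1316
CI: x̄ ± margin = 156 ± 2.1316
CI: (153.8684, 158.1316)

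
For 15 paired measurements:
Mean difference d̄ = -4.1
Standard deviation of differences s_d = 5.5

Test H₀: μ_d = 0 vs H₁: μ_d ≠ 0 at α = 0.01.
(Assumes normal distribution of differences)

Answer: t = -2.8871, fail to reject H₀

Derivation:
df = n - 1 = 14
SE = s_d/√n = 5.5/√15 = 1.4201
t = d̄/SE = -4.1/1.4201 = -2.8871
Critical value: t_{0.005,14} = ±2.977
p-value ≈ 0.0119
Decision: fail to reject H₀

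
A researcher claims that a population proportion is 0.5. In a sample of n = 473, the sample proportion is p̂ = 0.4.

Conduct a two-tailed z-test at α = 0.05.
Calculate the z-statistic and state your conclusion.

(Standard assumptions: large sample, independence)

Answer: z = -4.3497, reject H₀

Derivation:
H₀: p = 0.5, H₁: p ≠ 0.5
Standard error: SE = √(p₀(1-p₀)/n) = √(0.5×0.5/473) = 0.022990
z-statistic: z = (p̂ - p₀)/SE = (0.4 - 0.5)/0.022990 = -4.3497
Critical value: z_0.025 = ±1.960
p-value < 0.0001
Decision: reject H₀ at α = 0.05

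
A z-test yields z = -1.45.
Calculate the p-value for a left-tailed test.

For z = -1.45:
p = P(Z < -1.45) = Φ(-1.45) = 0.0735

Answer: p-value ≈ 0.0735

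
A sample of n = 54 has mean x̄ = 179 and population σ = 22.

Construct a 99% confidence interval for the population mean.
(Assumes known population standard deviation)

Confidence level: 99%, α = 0.01
z_0.005 = 2.576
SE = σ/√n = 22/√54 = 2.9938
Margin of error = 2.576 × 2.9938 = 7.7120
CI: x̄ ± margin = 179 ± 7.7120
CI: (171.2880, 186.7120)

Answer: (171.2880, 186.7120)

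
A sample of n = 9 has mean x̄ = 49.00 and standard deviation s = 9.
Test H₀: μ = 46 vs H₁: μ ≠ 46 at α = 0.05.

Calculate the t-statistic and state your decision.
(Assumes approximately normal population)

df = n - 1 = 8
SE = s/√n = 9/√9 = 3.0000
t = (x̄ - μ₀)/SE = (49.00 - 46)/3.0000 = 1.0000
Critical value: t_{0.025,8} = ±2.306
p-value ≈ 0.3466
Decision: fail to reject H₀

Answer: t = 1.0000, fail to reject H₀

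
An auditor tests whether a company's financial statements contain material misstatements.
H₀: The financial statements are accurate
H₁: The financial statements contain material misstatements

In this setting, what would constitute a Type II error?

A Type I error (probability α) occurs when we reject a true H₀.
A Type II error (probability β) occurs when we fail to reject a false H₀.

Answer: Failing to detect material misstatements that are actually present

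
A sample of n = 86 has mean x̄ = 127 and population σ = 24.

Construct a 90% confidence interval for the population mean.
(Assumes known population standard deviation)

Confidence level: 90%, α = 0.1
z_0.05 = 1.645
SE = σ/√n = 24/√86 = 2.5880
Margin of error = 1.645 × 2.5880 = 4.2573
CI: x̄ ± margin = 127 ± 4.2573
CI: (122.7427, 131.2573)

Answer: (122.7427, 131.2573)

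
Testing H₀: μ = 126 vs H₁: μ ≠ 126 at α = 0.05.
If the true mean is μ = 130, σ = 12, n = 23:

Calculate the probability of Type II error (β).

Answer: β ≈ 0.6409

Derivation:
SE = σ/√n = 12/√23 = 2.5022
Critical values: μ₀ ± z_0.025×SE = 126 ± 1.960×2.5022
Acceptance region: (121.0957, 130.9043)
Under H₁ (μ = 130): z_high = (130.9043 - 130)/2.5022 = 0.3614, z_low = (121.0957 - 130)/2.5022 = -3.5586
β = P(not reject | H₁) = Φ(0.3614) - Φ(-3.5586) ≈ 0.6409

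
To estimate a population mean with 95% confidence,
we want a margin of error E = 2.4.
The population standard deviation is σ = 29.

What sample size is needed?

Answer: n = 561

Derivation:
z_0.025 = 1.960
n = (z×σ/E)² = (1.960×29/2.4)²
n = 560.9003
Round up: n = 561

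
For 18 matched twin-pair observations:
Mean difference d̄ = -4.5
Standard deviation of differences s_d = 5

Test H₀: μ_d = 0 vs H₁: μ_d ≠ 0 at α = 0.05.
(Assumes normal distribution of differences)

Answer: t = -3.8184, reject H₀

Derivation:
df = n - 1 = 17
SE = s_d/√n = 5/√18 = 1.1785
t = d̄/SE = -4.5/1.1785 = -3.8184
Critical value: t_{0.025,17} = ±2.110
p-value ≈ 0.0014
Decision: reject H₀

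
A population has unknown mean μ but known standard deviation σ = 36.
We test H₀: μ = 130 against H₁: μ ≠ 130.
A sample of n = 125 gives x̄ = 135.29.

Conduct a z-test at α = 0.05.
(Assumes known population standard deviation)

Answer: z = 1.6429, fail to reject H₀

Derivation:
Standard error: SE = σ/√n = 36/√125 = 3.2199
z-statistic: z = (x̄ - μ₀)/SE = (135.29 - 130)/3.2199 = 1.6429
Critical value: ±1.960
p-value = 0.1004
Decision: fail to reject H₀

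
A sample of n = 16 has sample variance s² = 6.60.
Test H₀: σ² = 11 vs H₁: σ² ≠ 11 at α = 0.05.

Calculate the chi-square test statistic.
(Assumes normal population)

df = n - 1 = 15
χ² = (n-1)s²/σ₀² = 15×6.60/11 = 9.0000
Critical values: χ²_{0.975,15} = 6.262, χ²_{0.025,15} = 27.488
Rejection region: χ² < 6.262 or χ² > 27.488
Decision: fail to reject H₀

Answer: χ² = 9.0000, fail to reject H₀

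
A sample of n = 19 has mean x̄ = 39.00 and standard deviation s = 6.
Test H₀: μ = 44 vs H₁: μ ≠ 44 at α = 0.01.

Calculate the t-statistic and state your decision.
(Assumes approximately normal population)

df = n - 1 = 18
SE = s/√n = 6/√19 = 1.3765
t = (x̄ - μ₀)/SE = (39.00 - 44)/1.3765 = -3.6324
Critical value: t_{0.005,18} = ±2.878
p-value ≈ 0.0019
Decision: reject H₀

Answer: t = -3.6324, reject H₀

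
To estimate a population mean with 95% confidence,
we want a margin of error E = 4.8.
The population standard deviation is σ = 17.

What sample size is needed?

z_0.025 = 1.960
n = (z×σ/E)² = (1.960×17/4.8)²
n = 48.1867
Round up: n = 49

Answer: n = 49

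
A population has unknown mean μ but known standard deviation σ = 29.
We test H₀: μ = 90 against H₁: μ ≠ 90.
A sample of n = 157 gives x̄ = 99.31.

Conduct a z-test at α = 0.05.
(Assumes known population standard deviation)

Answer: z = 4.0225, reject H₀

Derivation:
Standard error: SE = σ/√n = 29/√157 = 2.3145
z-statistic: z = (x̄ - μ₀)/SE = (99.31 - 90)/2.3145 = 4.0225
Critical value: ±1.960
p-value = 0.0001
Decision: reject H₀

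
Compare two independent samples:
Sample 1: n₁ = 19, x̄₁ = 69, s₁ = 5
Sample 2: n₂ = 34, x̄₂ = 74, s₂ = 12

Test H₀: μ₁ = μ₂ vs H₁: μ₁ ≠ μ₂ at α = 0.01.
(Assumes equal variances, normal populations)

Answer: t = -1.7284, fail to reject H₀

Derivation:
Pooled variance: s²_p = [18×5² + 33×12²]/(51) = 102.0000
s_p = 10.0995
SE = s_p×√(1/n₁ + 1/n₂) = 10.0995×√(1/19 + 1/34) = 2.8928
t = (x̄₁ - x̄₂)/SE = (69 - 74)/2.8928 = -1.7284
df = 51, t-critical = ±2.676
Decision: fail to reject H₀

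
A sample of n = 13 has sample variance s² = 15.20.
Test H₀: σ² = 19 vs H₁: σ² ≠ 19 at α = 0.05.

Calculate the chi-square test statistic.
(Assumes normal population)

df = n - 1 = 12
χ² = (n-1)s²/σ₀² = 12×15.20/19 = 9.6000
Critical values: χ²_{0.975,12} = 4.404, χ²_{0.025,12} = 23.337
Rejection region: χ² < 4.404 or χ² > 23.337
Decision: fail to reject H₀

Answer: χ² = 9.6000, fail to reject H₀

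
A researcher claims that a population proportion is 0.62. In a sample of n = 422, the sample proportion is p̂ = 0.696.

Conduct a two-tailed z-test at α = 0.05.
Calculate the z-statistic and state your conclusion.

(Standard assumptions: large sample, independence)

H₀: p = 0.62, H₁: p ≠ 0.62
Standard error: SE = √(p₀(1-p₀)/n) = √(0.62×0.38/422) = 0.023628
z-statistic: z = (p̂ - p₀)/SE = (0.696 - 0.62)/0.023628 = 3.2165
Critical value: z_0.025 = ±1.960
p-value = 0.0013
Decision: reject H₀ at α = 0.05

Answer: z = 3.2165, reject H₀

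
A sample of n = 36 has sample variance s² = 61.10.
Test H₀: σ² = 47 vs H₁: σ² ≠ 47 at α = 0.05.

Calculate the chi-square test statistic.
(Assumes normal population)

Answer: χ² = 45.5000, fail to reject H₀

Derivation:
df = n - 1 = 35
χ² = (n-1)s²/σ₀² = 35×61.10/47 = 45.5000
Critical values: χ²_{0.975,35} = 20.569, χ²_{0.025,35} = 53.203
Rejection region: χ² < 20.569 or χ² > 53.203
Decision: fail to reject H₀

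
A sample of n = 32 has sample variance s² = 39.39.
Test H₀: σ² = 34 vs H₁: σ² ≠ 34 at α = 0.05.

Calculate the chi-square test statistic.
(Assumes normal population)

df = n - 1 = 31
χ² = (n-1)s²/σ₀² = 31×39.39/34 = 35.9144
Critical values: χ²_{0.975,31} = 17.539, χ²_{0.025,31} = 48.232
Rejection region: χ² < 17.539 or χ² > 48.232
Decision: fail to reject H₀

Answer: χ² = 35.9144, fail to reject H₀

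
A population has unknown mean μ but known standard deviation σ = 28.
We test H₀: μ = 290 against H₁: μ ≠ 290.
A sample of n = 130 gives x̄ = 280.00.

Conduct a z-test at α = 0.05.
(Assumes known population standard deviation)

Answer: z = -4.0720, reject H₀

Derivation:
Standard error: SE = σ/√n = 28/√130 = 2.4558
z-statistic: z = (x̄ - μ₀)/SE = (280.00 - 290)/2.4558 = -4.0720
Critical value: ±1.960
p-value < 0.0001
Decision: reject H₀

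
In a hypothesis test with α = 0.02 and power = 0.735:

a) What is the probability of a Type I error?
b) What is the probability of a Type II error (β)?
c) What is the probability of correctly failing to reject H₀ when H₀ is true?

Answer: a) 0.02, b) 0.265, c) 0.98

Derivation:
a) Type I error probability = α = 0.02
b) Power = P(reject H₀ | H₁ true) = 1 - β = 0.735, so Type II error probability = β = 1 - Power = 0.265
c) P(fail to reject H₀ | H₀ true) = 1 - α = 0.98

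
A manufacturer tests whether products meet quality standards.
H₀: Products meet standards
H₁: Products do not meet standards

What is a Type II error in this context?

A Type I error (probability α) occurs when we reject a true H₀.
A Type II error (probability β) occurs when we fail to reject a false H₀.

Answer: Accepting products as meeting standards when they don't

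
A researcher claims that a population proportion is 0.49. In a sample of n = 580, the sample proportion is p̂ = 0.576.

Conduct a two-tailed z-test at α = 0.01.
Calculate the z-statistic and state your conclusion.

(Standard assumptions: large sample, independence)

H₀: p = 0.49, H₁: p ≠ 0.49
Standard error: SE = √(p₀(1-p₀)/n) = √(0.49×0.51/580) = 0.020757
z-statistic: z = (p̂ - p₀)/SE = (0.576 - 0.49)/0.020757 = 4.1432
Critical value: z_0.005 = ±2.576
p-value < 0.0001
Decision: reject H₀ at α = 0.01

Answer: z = 4.1432, reject H₀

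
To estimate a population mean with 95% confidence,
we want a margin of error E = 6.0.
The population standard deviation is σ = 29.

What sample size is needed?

Answer: n = 90

Derivation:
z_0.025 = 1.960
n = (z×σ/E)² = (1.960×29/6.0)²
n = 89.7440
Round up: n = 90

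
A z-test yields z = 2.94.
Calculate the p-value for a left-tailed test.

For z = 2.94:
p = P(Z < 2.94) = Φ(2.94) = 0.9984

Answer: p-value ≈ 0.9984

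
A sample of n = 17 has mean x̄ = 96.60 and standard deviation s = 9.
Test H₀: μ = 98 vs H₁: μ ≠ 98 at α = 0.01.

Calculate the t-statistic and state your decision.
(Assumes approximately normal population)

Answer: t = -0.6414, fail to reject H₀

Derivation:
df = n - 1 = 16
SE = s/√n = 9/√17 = 2.1828
t = (x̄ - μ₀)/SE = (96.60 - 98)/2.1828 = -0.6414
Critical value: t_{0.005,16} = ±2.921
p-value ≈ 0.5303
Decision: fail to reject H₀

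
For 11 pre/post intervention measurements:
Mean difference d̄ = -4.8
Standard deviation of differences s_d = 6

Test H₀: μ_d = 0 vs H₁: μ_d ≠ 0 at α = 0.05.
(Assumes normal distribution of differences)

Answer: t = -2.6533, reject H₀

Derivation:
df = n - 1 = 10
SE = s_d/√n = 6/√11 = 1.8091
t = d̄/SE = -4.8/1.8091 = -2.6533
Critical value: t_{0.025,10} = ±2.228
p-value ≈ 0.0242
Decision: reject H₀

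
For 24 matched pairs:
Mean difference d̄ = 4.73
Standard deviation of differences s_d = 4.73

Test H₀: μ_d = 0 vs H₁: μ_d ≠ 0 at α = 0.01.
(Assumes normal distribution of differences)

Answer: t = 4.8990, reject H₀

Derivation:
df = n - 1 = 23
SE = s_d/√n = 4.73/√24 = 0.9655
t = d̄/SE = 4.73/0.9655 = 4.8990
Critical value: t_{0.005,23} = ±2.807
p-value ≈ 0.0001
Decision: reject H₀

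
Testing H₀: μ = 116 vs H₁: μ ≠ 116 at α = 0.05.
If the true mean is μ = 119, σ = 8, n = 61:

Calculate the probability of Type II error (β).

SE = σ/√n = 8/√61 = 1.0243
Critical values: μ₀ ± z_0.025×SE = 116 ± 1.960×1.0243
Acceptance region: (113.9924, 118.0076)
Under H₁ (μ = 119): z_high = (118.0076 - 119)/1.0243 = -0.9689, z_low = (113.9924 - 119)/1.0243 = -4.8888
β = P(not reject | H₁) = Φ(-0.9689) - Φ(-4.8888) ≈ 0.1663

Answer: β ≈ 0.1663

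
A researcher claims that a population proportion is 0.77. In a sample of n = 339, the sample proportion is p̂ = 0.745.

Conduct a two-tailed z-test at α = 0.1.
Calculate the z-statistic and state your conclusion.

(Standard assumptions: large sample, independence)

H₀: p = 0.77, H₁: p ≠ 0.77
Standard error: SE = √(p₀(1-p₀)/n) = √(0.77×0.23/339) = 0.022856
z-statistic: z = (p̂ - p₀)/SE = (0.745 - 0.77)/0.022856 = -1.0938
Critical value: z_0.05 = ±1.645
p-value = 0.2740
Decision: fail to reject H₀ at α = 0.1

Answer: z = -1.0938, fail to reject H₀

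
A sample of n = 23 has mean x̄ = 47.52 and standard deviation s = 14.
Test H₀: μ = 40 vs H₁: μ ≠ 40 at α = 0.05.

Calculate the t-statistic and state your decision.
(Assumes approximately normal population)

df = n - 1 = 22
SE = s/√n = 14/√23 = 2.9192
t = (x̄ - μ₀)/SE = (47.52 - 40)/2.9192 = 2.5760
Critical value: t_{0.025,22} = ±2.074
p-value ≈ 0.0172
Decision: reject H₀

Answer: t = 2.5760, reject H₀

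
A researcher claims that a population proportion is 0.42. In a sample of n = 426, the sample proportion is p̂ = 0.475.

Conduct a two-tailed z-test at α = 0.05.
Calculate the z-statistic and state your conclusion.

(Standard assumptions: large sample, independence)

H₀: p = 0.42, H₁: p ≠ 0.42
Standard error: SE = √(p₀(1-p₀)/n) = √(0.42×0.58/426) = 0.023913
z-statistic: z = (p̂ - p₀)/SE = (0.475 - 0.42)/0.023913 = 2.3000
Critical value: z_0.025 = ±1.960
p-value = 0.0214
Decision: reject H₀ at α = 0.05

Answer: z = 2.3000, reject H₀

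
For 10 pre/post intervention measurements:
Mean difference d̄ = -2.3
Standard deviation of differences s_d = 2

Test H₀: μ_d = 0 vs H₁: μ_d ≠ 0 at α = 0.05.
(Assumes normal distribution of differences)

df = n - 1 = 9
SE = s_d/√n = 2/√10 = 0.6325
t = d̄/SE = -2.3/0.6325 = -3.6364
Critical value: t_{0.025,9} = ±2.262
p-value ≈ 0.0054
Decision: reject H₀

Answer: t = -3.6364, reject H₀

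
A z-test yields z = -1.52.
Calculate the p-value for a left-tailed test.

For z = -1.52:
p = P(Z < -1.52) = Φ(-1.52) = 0.0643

Answer: p-value ≈ 0.0643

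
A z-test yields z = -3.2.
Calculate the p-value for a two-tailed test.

For z = -3.2:
p = 2×P(Z > |-3.2|) = 2×(1 - Φ(3.2)) = 0.0014

Answer: p-value ≈ 0.0014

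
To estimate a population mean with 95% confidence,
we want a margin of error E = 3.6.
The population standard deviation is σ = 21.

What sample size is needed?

z_0.025 = 1.960
n = (z×σ/E)² = (1.960×21/3.6)²
n = 130.7211
Round up: n = 131

Answer: n = 131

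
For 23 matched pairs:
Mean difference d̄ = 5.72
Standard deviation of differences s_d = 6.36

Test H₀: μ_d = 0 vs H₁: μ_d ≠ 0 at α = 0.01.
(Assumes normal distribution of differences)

df = n - 1 = 22
SE = s_d/√n = 6.36/√23 = 1.3262
t = d̄/SE = 5.72/1.3262 = 4.3131
Critical value: t_{0.005,22} = ±2.819
p-value ≈ 0.0003
Decision: reject H₀

Answer: t = 4.3131, reject H₀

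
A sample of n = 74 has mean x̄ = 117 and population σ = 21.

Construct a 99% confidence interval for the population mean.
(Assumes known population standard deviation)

Confidence level: 99%, α = 0.01
z_0.005 = 2.576
SE = σ/√n = 21/√74 = 2.4412
Margin of error = 2.576 × 2.4412 = 6.2885
CI: x̄ ± margin = 117 ± 6.2885
CI: (110.7115, 123.2885)

Answer: (110.7115, 123.2885)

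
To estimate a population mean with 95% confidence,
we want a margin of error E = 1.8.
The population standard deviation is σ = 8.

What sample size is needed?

Answer: n = 76

Derivation:
z_0.025 = 1.960
n = (z×σ/E)² = (1.960×8/1.8)²
n = 75.8835
Round up: n = 76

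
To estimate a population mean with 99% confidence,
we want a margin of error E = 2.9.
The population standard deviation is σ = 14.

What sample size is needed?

Answer: n = 155

Derivation:
z_0.005 = 2.576
n = (z×σ/E)² = (2.576×14/2.9)²
n = 154.6507
Round up: n = 155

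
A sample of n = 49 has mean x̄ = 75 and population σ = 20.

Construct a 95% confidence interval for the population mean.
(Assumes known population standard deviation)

Confidence level: 95%, α = 0.05
z_0.025 = 1.960
SE = σ/√n = 20/√49 = 2.8571
Margin of error = 1.960 × 2.8571 = 5.5999
CI: x̄ ± margin = 75 ± 5.5999
CI: (69.4001, 80.5999)

Answer: (69.4001, 80.5999)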